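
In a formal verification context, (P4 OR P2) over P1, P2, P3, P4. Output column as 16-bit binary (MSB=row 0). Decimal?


Formula: (P4 OR P2) over P1, P2, P3, P4 (16 rows)
Evaluate each row (bits = P1,P2,P3,P4, MSB first):
  row 0 [0000]: (0 OR 0) -> 0
  row 1 [0001]: (1 OR 0) -> 1
  row 2 [0010]: (0 OR 0) -> 0
  row 3 [0011]: (1 OR 0) -> 1
  row 4 [0100]: (0 OR 1) -> 1
  row 5 [0101]: (1 OR 1) -> 1
  row 6 [0110]: (0 OR 1) -> 1
  row 7 [0111]: (1 OR 1) -> 1
  row 8 [1000]: (0 OR 0) -> 0
  row 9 [1001]: (1 OR 0) -> 1
  row 10 [1010]: (0 OR 0) -> 0
  row 11 [1011]: (1 OR 0) -> 1
  row 12 [1100]: (0 OR 1) -> 1
  row 13 [1101]: (1 OR 1) -> 1
  row 14 [1110]: (0 OR 1) -> 1
  row 15 [1111]: (1 OR 1) -> 1
Full result column, 4 rows per line (P1,P2 fixed per line; P3,P4 runs 00..11 left to right):
  rows 0-3 [P1,P2=00]: 0101  = hex 5
  rows 4-7 [P1,P2=01]: 1111  = hex F
  rows 8-11 [P1,P2=10]: 0101  = hex 5
  rows 12-15 [P1,P2=11]: 1111  = hex F
Output column (row 0 .. row 15) = 0101111101011111
Output column grouped in 4s = 0101 1111 0101 1111 = 0x5F5F
Convert to decimal digit by digit (value = value*16 + digit):
  5 -> 5
  5*16 + 15 (F) = 95
  95*16 + 5 = 1525
  1525*16 + 15 (F) = 24415
Decimal = 24415

24415


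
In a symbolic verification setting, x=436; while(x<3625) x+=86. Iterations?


Step 1: x goes from 436 toward 3625 by 86; the body runs while x<3625, so iterations = ceil((bound-start)/step)
Step 2: Distance=3189
Step 3: ceil(3189/86)=38

38


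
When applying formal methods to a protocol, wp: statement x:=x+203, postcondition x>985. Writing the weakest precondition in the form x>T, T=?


Formula: wp(x:=E, P) = P[E/x] (substitute E for x in postcondition)
Step 1: Postcondition: x>985
Step 2: Substitute x+203 for x: x+203>985
Step 3: Solve for x: x > 985-203 = 782

782


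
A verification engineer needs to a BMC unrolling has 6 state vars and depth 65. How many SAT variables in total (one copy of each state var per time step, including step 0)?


BMC unrolls to depth k, creating one copy of each state var for steps 0..k.
Step count = 65 + 1 = 66 (steps 0 through 65)
Vars per step = 6
Total = 6 * 66 = 396

396


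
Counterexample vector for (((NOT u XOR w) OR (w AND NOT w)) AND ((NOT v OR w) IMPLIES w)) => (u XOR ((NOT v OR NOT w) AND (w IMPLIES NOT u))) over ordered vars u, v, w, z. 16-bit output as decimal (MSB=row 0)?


F1 = (((NOT u XOR w) OR (w AND NOT w)) AND ((NOT v OR w) IMPLIES w))
F2 = (u XOR ((NOT v OR NOT w) AND (w IMPLIES NOT u)))
Counterexample to F1=>F2 is where F1=1 and F2=0.
Evaluate each row (bits = u,v,w,z, MSB first):
  row 0 [0000]: F1=0 F2=1 -> F1&~F2 -> 0
  row 1 [0001]: F1=0 F2=1 -> F1&~F2 -> 0
  row 2 [0010]: F1=0 F2=1 -> F1&~F2 -> 0
  row 3 [0011]: F1=0 F2=1 -> F1&~F2 -> 0
  row 4 [0100]: F1=1 F2=1 -> F1&~F2 -> 0
  row 5 [0101]: F1=1 F2=1 -> F1&~F2 -> 0
  row 6 [0110]: F1=0 F2=0 -> F1&~F2 -> 0
  row 7 [0111]: F1=0 F2=0 -> F1&~F2 -> 0
  row 8 [1000]: F1=0 F2=0 -> F1&~F2 -> 0
  row 9 [1001]: F1=0 F2=0 -> F1&~F2 -> 0
  row 10 [1010]: F1=1 F2=1 -> F1&~F2 -> 0
  row 11 [1011]: F1=1 F2=1 -> F1&~F2 -> 0
  row 12 [1100]: F1=0 F2=0 -> F1&~F2 -> 0
  row 13 [1101]: F1=0 F2=0 -> F1&~F2 -> 0
  row 14 [1110]: F1=1 F2=1 -> F1&~F2 -> 0
  row 15 [1111]: F1=1 F2=1 -> F1&~F2 -> 0
Full result column, 4 rows per line (u,v fixed per line; w,z runs 00..11 left to right):
  rows 0-3 [u,v=00]: 0000  = hex 0
  rows 4-7 [u,v=01]: 0000  = hex 0
  rows 8-11 [u,v=10]: 0000  = hex 0
  rows 12-15 [u,v=11]: 0000  = hex 0
Counterexample vector (row 0 .. row 15) = 0000000000000000
Output column grouped in 4s = 0000 0000 0000 0000 = 0x0000
Convert to decimal digit by digit (value = value*16 + digit):
  0 -> 0
  0*16 + 0 = 0
  0*16 + 0 = 0
  0*16 + 0 = 0
Decimal = 0

0


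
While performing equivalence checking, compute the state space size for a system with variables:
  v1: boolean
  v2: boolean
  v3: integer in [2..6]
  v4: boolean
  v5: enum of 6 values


State space = product of domain sizes of all variables.
Domain sizes:
  v1 (boolean): 2
  v2 (boolean): 2
  v3 (integer in [2..6]): 5
  v4 (boolean): 2
  v5 (enum of 6 values): 6
Product = 2 * 2 * 5 * 2 * 6 = 240

240


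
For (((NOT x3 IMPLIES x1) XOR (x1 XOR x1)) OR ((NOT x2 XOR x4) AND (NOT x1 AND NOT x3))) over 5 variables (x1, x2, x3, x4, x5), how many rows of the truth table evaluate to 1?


Formula: (((NOT x3 IMPLIES x1) XOR (x1 XOR x1)) OR ((NOT x2 XOR x4) AND (NOT x1 AND NOT x3))) over 5 vars (32 rows)
Evaluate each row (x1, x2, x3, x4, x5 as bits, MSB first):
  row 0 [00000]: (((NOT 0 IMPLIES 0) XOR (0 XOR 0)) OR ((NOT 0 XOR 0) AND (NOT 0 AND NOT 0))) -> 1
  row 1 [00001]: (((NOT 0 IMPLIES 0) XOR (0 XOR 0)) OR ((NOT 0 XOR 0) AND (NOT 0 AND NOT 0))) -> 1
  row 2 [00010]: (((NOT 0 IMPLIES 0) XOR (0 XOR 0)) OR ((NOT 0 XOR 1) AND (NOT 0 AND NOT 0))) -> 0
  row 3 [00011]: (((NOT 0 IMPLIES 0) XOR (0 XOR 0)) OR ((NOT 0 XOR 1) AND (NOT 0 AND NOT 0))) -> 0
  row 4 [00100]: (((NOT 1 IMPLIES 0) XOR (0 XOR 0)) OR ((NOT 0 XOR 0) AND (NOT 0 AND NOT 1))) -> 1
  row 5 [00101]: (((NOT 1 IMPLIES 0) XOR (0 XOR 0)) OR ((NOT 0 XOR 0) AND (NOT 0 AND NOT 1))) -> 1
  row 6 [00110]: (((NOT 1 IMPLIES 0) XOR (0 XOR 0)) OR ((NOT 0 XOR 1) AND (NOT 0 AND NOT 1))) -> 1
  row 7 [00111]: (((NOT 1 IMPLIES 0) XOR (0 XOR 0)) OR ((NOT 0 XOR 1) AND (NOT 0 AND NOT 1))) -> 1
  row 8 [01000]: (((NOT 0 IMPLIES 0) XOR (0 XOR 0)) OR ((NOT 1 XOR 0) AND (NOT 0 AND NOT 0))) -> 0
  row 9 [01001]: (((NOT 0 IMPLIES 0) XOR (0 XOR 0)) OR ((NOT 1 XOR 0) AND (NOT 0 AND NOT 0))) -> 0
  row 10 [01010]: (((NOT 0 IMPLIES 0) XOR (0 XOR 0)) OR ((NOT 1 XOR 1) AND (NOT 0 AND NOT 0))) -> 1
  row 11 [01011]: (((NOT 0 IMPLIES 0) XOR (0 XOR 0)) OR ((NOT 1 XOR 1) AND (NOT 0 AND NOT 0))) -> 1
  row 12 [01100]: (((NOT 1 IMPLIES 0) XOR (0 XOR 0)) OR ((NOT 1 XOR 0) AND (NOT 0 AND NOT 1))) -> 1
  row 13 [01101]: (((NOT 1 IMPLIES 0) XOR (0 XOR 0)) OR ((NOT 1 XOR 0) AND (NOT 0 AND NOT 1))) -> 1
  row 14 [01110]: (((NOT 1 IMPLIES 0) XOR (0 XOR 0)) OR ((NOT 1 XOR 1) AND (NOT 0 AND NOT 1))) -> 1
  row 15 [01111]: (((NOT 1 IMPLIES 0) XOR (0 XOR 0)) OR ((NOT 1 XOR 1) AND (NOT 0 AND NOT 1))) -> 1
  row 16 [10000]: (((NOT 0 IMPLIES 1) XOR (1 XOR 1)) OR ((NOT 0 XOR 0) AND (NOT 1 AND NOT 0))) -> 1
  row 17 [10001]: (((NOT 0 IMPLIES 1) XOR (1 XOR 1)) OR ((NOT 0 XOR 0) AND (NOT 1 AND NOT 0))) -> 1
  row 18 [10010]: (((NOT 0 IMPLIES 1) XOR (1 XOR 1)) OR ((NOT 0 XOR 1) AND (NOT 1 AND NOT 0))) -> 1
  row 19 [10011]: (((NOT 0 IMPLIES 1) XOR (1 XOR 1)) OR ((NOT 0 XOR 1) AND (NOT 1 AND NOT 0))) -> 1
  row 20 [10100]: (((NOT 1 IMPLIES 1) XOR (1 XOR 1)) OR ((NOT 0 XOR 0) AND (NOT 1 AND NOT 1))) -> 1
  row 21 [10101]: (((NOT 1 IMPLIES 1) XOR (1 XOR 1)) OR ((NOT 0 XOR 0) AND (NOT 1 AND NOT 1))) -> 1
  row 22 [10110]: (((NOT 1 IMPLIES 1) XOR (1 XOR 1)) OR ((NOT 0 XOR 1) AND (NOT 1 AND NOT 1))) -> 1
  row 23 [10111]: (((NOT 1 IMPLIES 1) XOR (1 XOR 1)) OR ((NOT 0 XOR 1) AND (NOT 1 AND NOT 1))) -> 1
  row 24 [11000]: (((NOT 0 IMPLIES 1) XOR (1 XOR 1)) OR ((NOT 1 XOR 0) AND (NOT 1 AND NOT 0))) -> 1
  row 25 [11001]: (((NOT 0 IMPLIES 1) XOR (1 XOR 1)) OR ((NOT 1 XOR 0) AND (NOT 1 AND NOT 0))) -> 1
  row 26 [11010]: (((NOT 0 IMPLIES 1) XOR (1 XOR 1)) OR ((NOT 1 XOR 1) AND (NOT 1 AND NOT 0))) -> 1
  row 27 [11011]: (((NOT 0 IMPLIES 1) XOR (1 XOR 1)) OR ((NOT 1 XOR 1) AND (NOT 1 AND NOT 0))) -> 1
  row 28 [11100]: (((NOT 1 IMPLIES 1) XOR (1 XOR 1)) OR ((NOT 1 XOR 0) AND (NOT 1 AND NOT 1))) -> 1
  row 29 [11101]: (((NOT 1 IMPLIES 1) XOR (1 XOR 1)) OR ((NOT 1 XOR 0) AND (NOT 1 AND NOT 1))) -> 1
  row 30 [11110]: (((NOT 1 IMPLIES 1) XOR (1 XOR 1)) OR ((NOT 1 XOR 1) AND (NOT 1 AND NOT 1))) -> 1
  row 31 [11111]: (((NOT 1 IMPLIES 1) XOR (1 XOR 1)) OR ((NOT 1 XOR 1) AND (NOT 1 AND NOT 1))) -> 1
Full result column, 8 rows per line (x1,x2 fixed per line; x3,x4,x5 runs 000..111 left to right):
  rows 0-7 [x1,x2=00]: 11001111  (ones: 6)
  rows 8-15 [x1,x2=01]: 00111111  (ones: 6)
  rows 16-23 [x1,x2=10]: 11111111  (ones: 8)
  rows 24-31 [x1,x2=11]: 11111111  (ones: 8)
Count of 1-rows = 6+6+8+8 = 28

28


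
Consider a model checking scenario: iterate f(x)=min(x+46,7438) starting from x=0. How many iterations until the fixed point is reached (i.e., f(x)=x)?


Step 1: x=0, cap=7438, increment=46
Step 2: x grows by 46 each step until capped at 7438; fixed point is x=7438
Step 3: iterations = ceil(7438/46) = 162

162


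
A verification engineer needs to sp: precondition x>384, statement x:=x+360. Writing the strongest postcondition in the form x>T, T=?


Formula: sp(P, x:=E) = exists old_x. (x = E[old_x/x]) AND P[old_x/x] (old_x is the value of x before the assignment; eliminate old_x by solving x = E[old_x/x] for old_x)
Step 1: Precondition P: x>384, i.e. old_x > 384
Step 2: Assignment gives x = old_x + 360, so old_x = x - 360
Step 3: Substitute into P: x - 360 > 384
Step 4: Simplify: x > 384+360 = 744

744


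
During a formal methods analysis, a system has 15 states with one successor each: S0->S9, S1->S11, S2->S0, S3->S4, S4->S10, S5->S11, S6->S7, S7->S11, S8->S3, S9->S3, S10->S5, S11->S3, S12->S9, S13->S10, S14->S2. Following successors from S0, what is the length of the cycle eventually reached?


Trace from S0 until a state repeats:
  S0 -> S9 -> S3 -> S4 -> S10 -> S5 -> S11 -> S3
S3 first seen at step 2, revisited at step 7.
Cycle length = 7 - 2 = 5

5


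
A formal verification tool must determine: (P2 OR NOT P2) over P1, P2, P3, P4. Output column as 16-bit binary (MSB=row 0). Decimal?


Formula: (P2 OR NOT P2) over P1, P2, P3, P4 (16 rows)
Evaluate each row (bits = P1,P2,P3,P4, MSB first):
  row 0 [0000]: (0 OR NOT 0) -> 1
  row 1 [0001]: (0 OR NOT 0) -> 1
  row 2 [0010]: (0 OR NOT 0) -> 1
  row 3 [0011]: (0 OR NOT 0) -> 1
  row 4 [0100]: (1 OR NOT 1) -> 1
  row 5 [0101]: (1 OR NOT 1) -> 1
  row 6 [0110]: (1 OR NOT 1) -> 1
  row 7 [0111]: (1 OR NOT 1) -> 1
  row 8 [1000]: (0 OR NOT 0) -> 1
  row 9 [1001]: (0 OR NOT 0) -> 1
  row 10 [1010]: (0 OR NOT 0) -> 1
  row 11 [1011]: (0 OR NOT 0) -> 1
  row 12 [1100]: (1 OR NOT 1) -> 1
  row 13 [1101]: (1 OR NOT 1) -> 1
  row 14 [1110]: (1 OR NOT 1) -> 1
  row 15 [1111]: (1 OR NOT 1) -> 1
Full result column, 4 rows per line (P1,P2 fixed per line; P3,P4 runs 00..11 left to right):
  rows 0-3 [P1,P2=00]: 1111  = hex F
  rows 4-7 [P1,P2=01]: 1111  = hex F
  rows 8-11 [P1,P2=10]: 1111  = hex F
  rows 12-15 [P1,P2=11]: 1111  = hex F
Output column (row 0 .. row 15) = 1111111111111111
Output column grouped in 4s = 1111 1111 1111 1111 = 0xFFFF
Convert to decimal digit by digit (value = value*16 + digit):
  F -> 15
  15*16 + 15 (F) = 255
  255*16 + 15 (F) = 4095
  4095*16 + 15 (F) = 65535
Decimal = 65535

65535


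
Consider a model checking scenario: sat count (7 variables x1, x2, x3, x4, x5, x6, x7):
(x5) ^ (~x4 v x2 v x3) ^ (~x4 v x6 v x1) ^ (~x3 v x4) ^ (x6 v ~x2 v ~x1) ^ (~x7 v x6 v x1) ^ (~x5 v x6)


CNF with 7 clauses over 7 vars (128 assignments).
An assignment satisfies CNF iff every clause has >=1 true literal.
Check each row (bits = x1,x2,x3,x4,x5,x6,x7; clause T/F shown):
  row 0 [0000000]: clauses=FTTTTTT -> 0
  row 1 [0000001]: clauses=FTTTTFT -> 0
  row 2 [0000010]: clauses=FTTTTTT -> 0
  row 3 [0000011]: clauses=FTTTTTT -> 0
  row 4 [0000100]: clauses=TTTTTTF -> 0
  (every remaining row is evaluated the same way; all 128 results are listed next)
Full result column, 8 rows per line (x1,x2,x3,x4 fixed per line; x5,x6,x7 runs 000..111 left to right):
  rows 0-7 [x1,x2,x3,x4=0000]: 00000011  (ones: 2)
  rows 8-15 [x1,x2,x3,x4=0001]: 00000000  (ones: 0)
  rows 16-23 [x1,x2,x3,x4=0010]: 00000000  (ones: 0)
  rows 24-31 [x1,x2,x3,x4=0011]: 00000011  (ones: 2)
  rows 32-39 [x1,x2,x3,x4=0100]: 00000011  (ones: 2)
  rows 40-47 [x1,x2,x3,x4=0101]: 00000011  (ones: 2)
  rows 48-55 [x1,x2,x3,x4=0110]: 00000000  (ones: 0)
  rows 56-63 [x1,x2,x3,x4=0111]: 00000011  (ones: 2)
  rows 64-71 [x1,x2,x3,x4=1000]: 00000011  (ones: 2)
  rows 72-79 [x1,x2,x3,x4=1001]: 00000000  (ones: 0)
  rows 80-87 [x1,x2,x3,x4=1010]: 00000000  (ones: 0)
  rows 88-95 [x1,x2,x3,x4=1011]: 00000011  (ones: 2)
  rows 96-103 [x1,x2,x3,x4=1100]: 00000011  (ones: 2)
  rows 104-111 [x1,x2,x3,x4=1101]: 00000011  (ones: 2)
  rows 112-119 [x1,x2,x3,x4=1110]: 00000000  (ones: 0)
  rows 120-127 [x1,x2,x3,x4=1111]: 00000011  (ones: 2)
Satisfying assignments = 2+0+0+2+2+2+0+2+2+0+0+2+2+2+0+2 = 20

20


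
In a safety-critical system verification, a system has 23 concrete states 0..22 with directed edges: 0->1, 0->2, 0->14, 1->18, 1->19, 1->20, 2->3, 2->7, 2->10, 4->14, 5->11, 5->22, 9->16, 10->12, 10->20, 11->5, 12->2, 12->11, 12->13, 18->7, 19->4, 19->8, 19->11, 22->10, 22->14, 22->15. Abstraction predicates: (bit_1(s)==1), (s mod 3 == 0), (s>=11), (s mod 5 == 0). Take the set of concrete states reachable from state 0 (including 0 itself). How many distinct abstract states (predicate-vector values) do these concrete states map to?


BFS from 0:
Concrete reachable: {0, 1, 2, 3, 4, 5, 7, 8, 10, 11, 12, 13, 14, 15, 18, 19, 20, 22}
Abstract via predicates (bit_1(s)==1), (s mod 3 == 0), (s>=11), (s mod 5 == 0):
  (0,0,0,0) <- {1, 4, 8}
  (0,0,0,1) <- {5}
  (0,0,1,0) <- {13}
  (0,0,1,1) <- {20}
  (0,1,0,1) <- {0}
  (0,1,1,0) <- {12}
  (1,0,0,0) <- {2, 7}
  (1,0,0,1) <- {10}
  (1,0,1,0) <- {11, 14, 19, 22}
  (1,1,0,0) <- {3}
  (1,1,1,0) <- {18}
  (1,1,1,1) <- {15}
Distinct abstract states = 12

12


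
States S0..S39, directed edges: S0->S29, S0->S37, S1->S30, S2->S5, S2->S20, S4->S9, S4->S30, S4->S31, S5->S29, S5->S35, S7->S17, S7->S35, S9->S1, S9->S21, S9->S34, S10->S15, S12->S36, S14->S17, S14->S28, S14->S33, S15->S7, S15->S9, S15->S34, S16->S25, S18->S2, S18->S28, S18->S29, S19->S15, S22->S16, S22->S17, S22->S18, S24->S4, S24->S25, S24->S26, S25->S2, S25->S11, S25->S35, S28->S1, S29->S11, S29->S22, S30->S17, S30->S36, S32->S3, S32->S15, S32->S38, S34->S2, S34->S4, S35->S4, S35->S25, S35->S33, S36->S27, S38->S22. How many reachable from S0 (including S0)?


BFS from S0:
  layer 0: {S0}
  layer 1: {S29, S37}
  layer 2: {S11, S22}
  layer 3: {S16, S17, S18}
  layer 4: {S2, S25, S28}
  layer 5: {S1, S5, S20, S35}
  layer 6: {S4, S30, S33}
  layer 7: {S9, S31, S36}
  layer 8: {S21, S27, S34}
Reachable set: {S0, S1, S2, S4, S5, S9, S11, S16, S17, S18, S20, S21, S22, S25, S27, S28, S29, S30, S31, S33, S34, S35, S36, S37}
Count = 24

24


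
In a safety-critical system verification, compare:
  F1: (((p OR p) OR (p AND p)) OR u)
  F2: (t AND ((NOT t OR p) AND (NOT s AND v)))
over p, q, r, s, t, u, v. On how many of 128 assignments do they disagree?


F1 = (((p OR p) OR (p AND p)) OR u)
F2 = (t AND ((NOT t OR p) AND (NOT s AND v)))
Evaluate both on each of 128 rows (bits = p,q,r,s,t,u,v):
  row 0 [0000000]: F1=0 F2=0 -> 0
  row 1 [0000001]: F1=0 F2=0 -> 0
  row 2 [0000010]: F1=1 F2=0 (differ) -> 1
  row 3 [0000011]: F1=1 F2=0 (differ) -> 1
  row 4 [0000100]: F1=0 F2=0 -> 0
  (every remaining row is evaluated the same way; all 128 results are listed next)
Full result column, 8 rows per line (p,q,r,s fixed per line; t,u,v runs 000..111 left to right):
  rows 0-7 [p,q,r,s=0000]: 00110011  (ones: 4)
  rows 8-15 [p,q,r,s=0001]: 00110011  (ones: 4)
  rows 16-23 [p,q,r,s=0010]: 00110011  (ones: 4)
  rows 24-31 [p,q,r,s=0011]: 00110011  (ones: 4)
  rows 32-39 [p,q,r,s=0100]: 00110011  (ones: 4)
  rows 40-47 [p,q,r,s=0101]: 00110011  (ones: 4)
  rows 48-55 [p,q,r,s=0110]: 00110011  (ones: 4)
  rows 56-63 [p,q,r,s=0111]: 00110011  (ones: 4)
  rows 64-71 [p,q,r,s=1000]: 11111010  (ones: 6)
  rows 72-79 [p,q,r,s=1001]: 11111111  (ones: 8)
  rows 80-87 [p,q,r,s=1010]: 11111010  (ones: 6)
  rows 88-95 [p,q,r,s=1011]: 11111111  (ones: 8)
  rows 96-103 [p,q,r,s=1100]: 11111010  (ones: 6)
  rows 104-111 [p,q,r,s=1101]: 11111111  (ones: 8)
  rows 112-119 [p,q,r,s=1110]: 11111010  (ones: 6)
  rows 120-127 [p,q,r,s=1111]: 11111111  (ones: 8)
Disagreements = 4+4+4+4+4+4+4+4+6+8+6+8+6+8+6+8 = 88

88


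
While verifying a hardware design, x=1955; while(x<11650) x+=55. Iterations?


Step 1: x goes from 1955 toward 11650 by 55; the body runs while x<11650, so iterations = ceil((bound-start)/step)
Step 2: Distance=9695
Step 3: ceil(9695/55)=177

177


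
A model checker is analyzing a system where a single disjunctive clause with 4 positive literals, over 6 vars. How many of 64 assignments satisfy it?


Step 1: Total=2^6=64
Step 2: Unsat when all 4 false: 2^2=4
Step 3: Sat=64-4=60

60


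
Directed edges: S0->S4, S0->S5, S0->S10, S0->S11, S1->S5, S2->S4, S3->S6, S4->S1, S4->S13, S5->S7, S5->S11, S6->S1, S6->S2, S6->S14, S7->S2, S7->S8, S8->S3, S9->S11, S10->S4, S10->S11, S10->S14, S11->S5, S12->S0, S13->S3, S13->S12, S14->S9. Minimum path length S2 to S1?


BFS layer-by-layer from S2:
  dist 0: {S2}
  dist 1: {S4}
  dist 2: {S1, S13}
  -> S1 reached at distance 2
Shortest path length = 2

2


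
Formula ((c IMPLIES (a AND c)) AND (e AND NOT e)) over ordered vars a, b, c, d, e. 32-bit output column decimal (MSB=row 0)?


Formula: ((c IMPLIES (a AND c)) AND (e AND NOT e)) over a, b, c, d, e (32 rows)
Evaluate each row (bits = a,b,c,d,e, MSB first):
  row 0 [00000]: ((0 IMPLIES (0 AND 0)) AND (0 AND NOT 0)) -> 0
  row 1 [00001]: ((0 IMPLIES (0 AND 0)) AND (1 AND NOT 1)) -> 0
  row 2 [00010]: ((0 IMPLIES (0 AND 0)) AND (0 AND NOT 0)) -> 0
  row 3 [00011]: ((0 IMPLIES (0 AND 0)) AND (1 AND NOT 1)) -> 0
  row 4 [00100]: ((1 IMPLIES (0 AND 1)) AND (0 AND NOT 0)) -> 0
  row 5 [00101]: ((1 IMPLIES (0 AND 1)) AND (1 AND NOT 1)) -> 0
  row 6 [00110]: ((1 IMPLIES (0 AND 1)) AND (0 AND NOT 0)) -> 0
  row 7 [00111]: ((1 IMPLIES (0 AND 1)) AND (1 AND NOT 1)) -> 0
  row 8 [01000]: ((0 IMPLIES (0 AND 0)) AND (0 AND NOT 0)) -> 0
  row 9 [01001]: ((0 IMPLIES (0 AND 0)) AND (1 AND NOT 1)) -> 0
  row 10 [01010]: ((0 IMPLIES (0 AND 0)) AND (0 AND NOT 0)) -> 0
  row 11 [01011]: ((0 IMPLIES (0 AND 0)) AND (1 AND NOT 1)) -> 0
  row 12 [01100]: ((1 IMPLIES (0 AND 1)) AND (0 AND NOT 0)) -> 0
  row 13 [01101]: ((1 IMPLIES (0 AND 1)) AND (1 AND NOT 1)) -> 0
  row 14 [01110]: ((1 IMPLIES (0 AND 1)) AND (0 AND NOT 0)) -> 0
  row 15 [01111]: ((1 IMPLIES (0 AND 1)) AND (1 AND NOT 1)) -> 0
  row 16 [10000]: ((0 IMPLIES (1 AND 0)) AND (0 AND NOT 0)) -> 0
  row 17 [10001]: ((0 IMPLIES (1 AND 0)) AND (1 AND NOT 1)) -> 0
  row 18 [10010]: ((0 IMPLIES (1 AND 0)) AND (0 AND NOT 0)) -> 0
  row 19 [10011]: ((0 IMPLIES (1 AND 0)) AND (1 AND NOT 1)) -> 0
  row 20 [10100]: ((1 IMPLIES (1 AND 1)) AND (0 AND NOT 0)) -> 0
  row 21 [10101]: ((1 IMPLIES (1 AND 1)) AND (1 AND NOT 1)) -> 0
  row 22 [10110]: ((1 IMPLIES (1 AND 1)) AND (0 AND NOT 0)) -> 0
  row 23 [10111]: ((1 IMPLIES (1 AND 1)) AND (1 AND NOT 1)) -> 0
  row 24 [11000]: ((0 IMPLIES (1 AND 0)) AND (0 AND NOT 0)) -> 0
  row 25 [11001]: ((0 IMPLIES (1 AND 0)) AND (1 AND NOT 1)) -> 0
  row 26 [11010]: ((0 IMPLIES (1 AND 0)) AND (0 AND NOT 0)) -> 0
  row 27 [11011]: ((0 IMPLIES (1 AND 0)) AND (1 AND NOT 1)) -> 0
  row 28 [11100]: ((1 IMPLIES (1 AND 1)) AND (0 AND NOT 0)) -> 0
  row 29 [11101]: ((1 IMPLIES (1 AND 1)) AND (1 AND NOT 1)) -> 0
  row 30 [11110]: ((1 IMPLIES (1 AND 1)) AND (0 AND NOT 0)) -> 0
  row 31 [11111]: ((1 IMPLIES (1 AND 1)) AND (1 AND NOT 1)) -> 0
Full result column, 4 rows per line (a,b,c fixed per line; d,e runs 00..11 left to right):
  rows 0-3 [a,b,c=000]: 0000  = hex 0
  rows 4-7 [a,b,c=001]: 0000  = hex 0
  rows 8-11 [a,b,c=010]: 0000  = hex 0
  rows 12-15 [a,b,c=011]: 0000  = hex 0
  rows 16-19 [a,b,c=100]: 0000  = hex 0
  rows 20-23 [a,b,c=101]: 0000  = hex 0
  rows 24-27 [a,b,c=110]: 0000  = hex 0
  rows 28-31 [a,b,c=111]: 0000  = hex 0
Output column (row 0 .. row 31) = 00000000000000000000000000000000
Output column grouped in 4s = 0000 0000 0000 0000 0000 0000 0000 0000 = 0x00000000
Convert to decimal digit by digit (value = value*16 + digit):
  0 -> 0
  0*16 + 0 = 0
  0*16 + 0 = 0
  0*16 + 0 = 0
  0*16 + 0 = 0
  0*16 + 0 = 0
  0*16 + 0 = 0
  0*16 + 0 = 0
Decimal = 0

0


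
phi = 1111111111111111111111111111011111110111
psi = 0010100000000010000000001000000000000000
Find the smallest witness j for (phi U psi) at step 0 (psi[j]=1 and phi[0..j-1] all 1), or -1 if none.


(phi U psi) at 0: need smallest j with psi[j]=1 and phi[i]=1 for all i in [0,j).
Scan from step 0:
  step 0: phi=1, psi=0 -> continue
  step 1: phi=1, psi=0 -> continue
  step 2: psi=1 and phi held for [0,2) -> witness found
Witness step = 2

2


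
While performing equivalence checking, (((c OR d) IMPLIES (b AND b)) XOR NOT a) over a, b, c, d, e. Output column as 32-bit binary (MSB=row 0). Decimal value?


Formula: (((c OR d) IMPLIES (b AND b)) XOR NOT a) over a, b, c, d, e (32 rows)
Evaluate each row (bits = a,b,c,d,e, MSB first):
  row 0 [00000]: (((0 OR 0) IMPLIES (0 AND 0)) XOR NOT 0) -> 0
  row 1 [00001]: (((0 OR 0) IMPLIES (0 AND 0)) XOR NOT 0) -> 0
  row 2 [00010]: (((0 OR 1) IMPLIES (0 AND 0)) XOR NOT 0) -> 1
  row 3 [00011]: (((0 OR 1) IMPLIES (0 AND 0)) XOR NOT 0) -> 1
  row 4 [00100]: (((1 OR 0) IMPLIES (0 AND 0)) XOR NOT 0) -> 1
  row 5 [00101]: (((1 OR 0) IMPLIES (0 AND 0)) XOR NOT 0) -> 1
  row 6 [00110]: (((1 OR 1) IMPLIES (0 AND 0)) XOR NOT 0) -> 1
  row 7 [00111]: (((1 OR 1) IMPLIES (0 AND 0)) XOR NOT 0) -> 1
  row 8 [01000]: (((0 OR 0) IMPLIES (1 AND 1)) XOR NOT 0) -> 0
  row 9 [01001]: (((0 OR 0) IMPLIES (1 AND 1)) XOR NOT 0) -> 0
  row 10 [01010]: (((0 OR 1) IMPLIES (1 AND 1)) XOR NOT 0) -> 0
  row 11 [01011]: (((0 OR 1) IMPLIES (1 AND 1)) XOR NOT 0) -> 0
  row 12 [01100]: (((1 OR 0) IMPLIES (1 AND 1)) XOR NOT 0) -> 0
  row 13 [01101]: (((1 OR 0) IMPLIES (1 AND 1)) XOR NOT 0) -> 0
  row 14 [01110]: (((1 OR 1) IMPLIES (1 AND 1)) XOR NOT 0) -> 0
  row 15 [01111]: (((1 OR 1) IMPLIES (1 AND 1)) XOR NOT 0) -> 0
  row 16 [10000]: (((0 OR 0) IMPLIES (0 AND 0)) XOR NOT 1) -> 1
  row 17 [10001]: (((0 OR 0) IMPLIES (0 AND 0)) XOR NOT 1) -> 1
  row 18 [10010]: (((0 OR 1) IMPLIES (0 AND 0)) XOR NOT 1) -> 0
  row 19 [10011]: (((0 OR 1) IMPLIES (0 AND 0)) XOR NOT 1) -> 0
  row 20 [10100]: (((1 OR 0) IMPLIES (0 AND 0)) XOR NOT 1) -> 0
  row 21 [10101]: (((1 OR 0) IMPLIES (0 AND 0)) XOR NOT 1) -> 0
  row 22 [10110]: (((1 OR 1) IMPLIES (0 AND 0)) XOR NOT 1) -> 0
  row 23 [10111]: (((1 OR 1) IMPLIES (0 AND 0)) XOR NOT 1) -> 0
  row 24 [11000]: (((0 OR 0) IMPLIES (1 AND 1)) XOR NOT 1) -> 1
  row 25 [11001]: (((0 OR 0) IMPLIES (1 AND 1)) XOR NOT 1) -> 1
  row 26 [11010]: (((0 OR 1) IMPLIES (1 AND 1)) XOR NOT 1) -> 1
  row 27 [11011]: (((0 OR 1) IMPLIES (1 AND 1)) XOR NOT 1) -> 1
  row 28 [11100]: (((1 OR 0) IMPLIES (1 AND 1)) XOR NOT 1) -> 1
  row 29 [11101]: (((1 OR 0) IMPLIES (1 AND 1)) XOR NOT 1) -> 1
  row 30 [11110]: (((1 OR 1) IMPLIES (1 AND 1)) XOR NOT 1) -> 1
  row 31 [11111]: (((1 OR 1) IMPLIES (1 AND 1)) XOR NOT 1) -> 1
Full result column, 4 rows per line (a,b,c fixed per line; d,e runs 00..11 left to right):
  rows 0-3 [a,b,c=000]: 0011  = hex 3
  rows 4-7 [a,b,c=001]: 1111  = hex F
  rows 8-11 [a,b,c=010]: 0000  = hex 0
  rows 12-15 [a,b,c=011]: 0000  = hex 0
  rows 16-19 [a,b,c=100]: 1100  = hex C
  rows 20-23 [a,b,c=101]: 0000  = hex 0
  rows 24-27 [a,b,c=110]: 1111  = hex F
  rows 28-31 [a,b,c=111]: 1111  = hex F
Output column (row 0 .. row 31) = 00111111000000001100000011111111
Output column grouped in 4s = 0011 1111 0000 0000 1100 0000 1111 1111 = 0x3F00C0FF
Convert to decimal digit by digit (value = value*16 + digit):
  3 -> 3
  3*16 + 15 (F) = 63
  63*16 + 0 = 1008
  1008*16 + 0 = 16128
  16128*16 + 12 (C) = 258060
  258060*16 + 0 = 4128960
  4128960*16 + 15 (F) = 66063375
  66063375*16 + 15 (F) = 1057014015
Decimal = 1057014015

1057014015


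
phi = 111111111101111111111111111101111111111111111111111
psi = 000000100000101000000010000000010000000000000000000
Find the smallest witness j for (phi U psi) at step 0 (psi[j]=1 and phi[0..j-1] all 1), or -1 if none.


(phi U psi) at 0: need smallest j with psi[j]=1 and phi[i]=1 for all i in [0,j).
Scan from step 0:
  step 0: phi=1, psi=0 -> continue
  step 1: phi=1, psi=0 -> continue
  step 2: phi=1, psi=0 -> continue
  step 3: phi=1, psi=0 -> continue
  step 6: psi=1 and phi held for [0,6) -> witness found
Witness step = 6

6


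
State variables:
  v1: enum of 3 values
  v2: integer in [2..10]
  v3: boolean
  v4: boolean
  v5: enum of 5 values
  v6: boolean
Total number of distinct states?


State space = product of domain sizes of all variables.
Domain sizes:
  v1 (enum of 3 values): 3
  v2 (integer in [2..10]): 9
  v3 (boolean): 2
  v4 (boolean): 2
  v5 (enum of 5 values): 5
  v6 (boolean): 2
Product = 3 * 9 * 2 * 2 * 5 * 2 = 1080

1080


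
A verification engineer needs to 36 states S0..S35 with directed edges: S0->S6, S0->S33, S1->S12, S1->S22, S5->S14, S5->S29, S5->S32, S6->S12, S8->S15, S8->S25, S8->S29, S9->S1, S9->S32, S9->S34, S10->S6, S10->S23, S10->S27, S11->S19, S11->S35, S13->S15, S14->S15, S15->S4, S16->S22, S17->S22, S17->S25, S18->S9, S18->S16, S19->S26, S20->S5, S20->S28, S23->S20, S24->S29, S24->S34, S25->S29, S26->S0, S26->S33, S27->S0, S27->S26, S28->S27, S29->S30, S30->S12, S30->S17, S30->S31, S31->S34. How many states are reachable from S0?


BFS from S0:
  layer 0: {S0}
  layer 1: {S6, S33}
  layer 2: {S12}
Reachable set: {S0, S6, S12, S33}
Count = 4

4


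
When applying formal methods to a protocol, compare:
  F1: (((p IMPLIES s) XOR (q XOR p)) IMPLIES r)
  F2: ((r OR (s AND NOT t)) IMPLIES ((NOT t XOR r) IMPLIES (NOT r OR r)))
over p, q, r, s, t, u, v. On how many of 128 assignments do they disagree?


F1 = (((p IMPLIES s) XOR (q XOR p)) IMPLIES r)
F2 = ((r OR (s AND NOT t)) IMPLIES ((NOT t XOR r) IMPLIES (NOT r OR r)))
Evaluate both on each of 128 rows (bits = p,q,r,s,t,u,v):
  row 0 [0000000]: F1=0 F2=1 (differ) -> 1
  row 1 [0000001]: F1=0 F2=1 (differ) -> 1
  row 2 [0000010]: F1=0 F2=1 (differ) -> 1
  row 3 [0000011]: F1=0 F2=1 (differ) -> 1
  row 4 [0000100]: F1=0 F2=1 (differ) -> 1
  (every remaining row is evaluated the same way; all 128 results are listed next)
Full result column, 8 rows per line (p,q,r,s fixed per line; t,u,v runs 000..111 left to right):
  rows 0-7 [p,q,r,s=0000]: 11111111  (ones: 8)
  rows 8-15 [p,q,r,s=0001]: 11111111  (ones: 8)
  rows 16-23 [p,q,r,s=0010]: 00000000  (ones: 0)
  rows 24-31 [p,q,r,s=0011]: 00000000  (ones: 0)
  rows 32-39 [p,q,r,s=0100]: 00000000  (ones: 0)
  rows 40-47 [p,q,r,s=0101]: 00000000  (ones: 0)
  rows 48-55 [p,q,r,s=0110]: 00000000  (ones: 0)
  rows 56-63 [p,q,r,s=0111]: 00000000  (ones: 0)
  rows 64-71 [p,q,r,s=1000]: 11111111  (ones: 8)
  rows 72-79 [p,q,r,s=1001]: 00000000  (ones: 0)
  rows 80-87 [p,q,r,s=1010]: 00000000  (ones: 0)
  rows 88-95 [p,q,r,s=1011]: 00000000  (ones: 0)
  rows 96-103 [p,q,r,s=1100]: 00000000  (ones: 0)
  rows 104-111 [p,q,r,s=1101]: 11111111  (ones: 8)
  rows 112-119 [p,q,r,s=1110]: 00000000  (ones: 0)
  rows 120-127 [p,q,r,s=1111]: 00000000  (ones: 0)
Disagreements = 8+8+0+0+0+0+0+0+8+0+0+0+0+8+0+0 = 32

32


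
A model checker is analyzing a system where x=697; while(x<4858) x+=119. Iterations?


Step 1: x goes from 697 toward 4858 by 119; the body runs while x<4858, so iterations = ceil((bound-start)/step)
Step 2: Distance=4161
Step 3: ceil(4161/119)=35

35


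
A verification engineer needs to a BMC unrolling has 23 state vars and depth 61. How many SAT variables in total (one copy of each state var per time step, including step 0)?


BMC unrolls to depth k, creating one copy of each state var for steps 0..k.
Step count = 61 + 1 = 62 (steps 0 through 61)
Vars per step = 23
Total = 23 * 62 = 1426

1426


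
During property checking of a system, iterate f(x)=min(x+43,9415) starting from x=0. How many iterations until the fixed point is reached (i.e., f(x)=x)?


Step 1: x=0, cap=9415, increment=43
Step 2: x grows by 43 each step until capped at 9415; fixed point is x=9415
Step 3: iterations = ceil(9415/43) = 219

219


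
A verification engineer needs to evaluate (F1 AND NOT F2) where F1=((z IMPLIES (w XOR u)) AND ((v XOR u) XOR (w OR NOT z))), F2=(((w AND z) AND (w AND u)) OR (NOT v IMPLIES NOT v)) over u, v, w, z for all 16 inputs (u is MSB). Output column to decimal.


F1 = ((z IMPLIES (w XOR u)) AND ((v XOR u) XOR (w OR NOT z)))
F2 = (((w AND z) AND (w AND u)) OR (NOT v IMPLIES NOT v))
Counterexample to F1=>F2 is where F1=1 and F2=0.
Evaluate each row (bits = u,v,w,z, MSB first):
  row 0 [0000]: F1=1 F2=1 -> F1&~F2 -> 0
  row 1 [0001]: F1=0 F2=1 -> F1&~F2 -> 0
  row 2 [0010]: F1=1 F2=1 -> F1&~F2 -> 0
  row 3 [0011]: F1=1 F2=1 -> F1&~F2 -> 0
  row 4 [0100]: F1=0 F2=1 -> F1&~F2 -> 0
  row 5 [0101]: F1=0 F2=1 -> F1&~F2 -> 0
  row 6 [0110]: F1=0 F2=1 -> F1&~F2 -> 0
  row 7 [0111]: F1=0 F2=1 -> F1&~F2 -> 0
  row 8 [1000]: F1=0 F2=1 -> F1&~F2 -> 0
  row 9 [1001]: F1=1 F2=1 -> F1&~F2 -> 0
  row 10 [1010]: F1=0 F2=1 -> F1&~F2 -> 0
  row 11 [1011]: F1=0 F2=1 -> F1&~F2 -> 0
  row 12 [1100]: F1=1 F2=1 -> F1&~F2 -> 0
  row 13 [1101]: F1=0 F2=1 -> F1&~F2 -> 0
  row 14 [1110]: F1=1 F2=1 -> F1&~F2 -> 0
  row 15 [1111]: F1=0 F2=1 -> F1&~F2 -> 0
Full result column, 4 rows per line (u,v fixed per line; w,z runs 00..11 left to right):
  rows 0-3 [u,v=00]: 0000  = hex 0
  rows 4-7 [u,v=01]: 0000  = hex 0
  rows 8-11 [u,v=10]: 0000  = hex 0
  rows 12-15 [u,v=11]: 0000  = hex 0
Counterexample vector (row 0 .. row 15) = 0000000000000000
Output column grouped in 4s = 0000 0000 0000 0000 = 0x0000
Convert to decimal digit by digit (value = value*16 + digit):
  0 -> 0
  0*16 + 0 = 0
  0*16 + 0 = 0
  0*16 + 0 = 0
Decimal = 0

0


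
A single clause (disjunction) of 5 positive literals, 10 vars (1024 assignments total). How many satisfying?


Step 1: Total=2^10=1024
Step 2: Unsat when all 5 false: 2^5=32
Step 3: Sat=1024-32=992

992


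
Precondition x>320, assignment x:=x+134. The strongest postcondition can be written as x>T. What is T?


Formula: sp(P, x:=E) = exists old_x. (x = E[old_x/x]) AND P[old_x/x] (old_x is the value of x before the assignment; eliminate old_x by solving x = E[old_x/x] for old_x)
Step 1: Precondition P: x>320, i.e. old_x > 320
Step 2: Assignment gives x = old_x + 134, so old_x = x - 134
Step 3: Substitute into P: x - 134 > 320
Step 4: Simplify: x > 320+134 = 454

454


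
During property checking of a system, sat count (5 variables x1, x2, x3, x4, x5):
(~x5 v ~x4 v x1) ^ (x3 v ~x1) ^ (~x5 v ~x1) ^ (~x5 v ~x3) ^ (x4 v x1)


CNF with 5 clauses over 5 vars (32 assignments).
An assignment satisfies CNF iff every clause has >=1 true literal.
Check each row (bits = x1,x2,x3,x4,x5; clause T/F shown):
  row 0 [00000]: clauses=TTTTF -> 0
  row 1 [00001]: clauses=TTTTF -> 0
  row 2 [00010]: clauses=TTTTT -> 1
  row 3 [00011]: clauses=FTTTT -> 0
  row 4 [00100]: clauses=TTTTF -> 0
  row 5 [00101]: clauses=TTTFF -> 0
  row 6 [00110]: clauses=TTTTT -> 1
  row 7 [00111]: clauses=FTTFT -> 0
  row 8 [01000]: clauses=TTTTF -> 0
  row 9 [01001]: clauses=TTTTF -> 0
  row 10 [01010]: clauses=TTTTT -> 1
  row 11 [01011]: clauses=FTTTT -> 0
  row 12 [01100]: clauses=TTTTF -> 0
  row 13 [01101]: clauses=TTTFF -> 0
  row 14 [01110]: clauses=TTTTT -> 1
  row 15 [01111]: clauses=FTTFT -> 0
  row 16 [10000]: clauses=TFTTT -> 0
  row 17 [10001]: clauses=TFFTT -> 0
  row 18 [10010]: clauses=TFTTT -> 0
  row 19 [10011]: clauses=TFFTT -> 0
  row 20 [10100]: clauses=TTTTT -> 1
  row 21 [10101]: clauses=TTFFT -> 0
  row 22 [10110]: clauses=TTTTT -> 1
  row 23 [10111]: clauses=TTFFT -> 0
  row 24 [11000]: clauses=TFTTT -> 0
  row 25 [11001]: clauses=TFFTT -> 0
  row 26 [11010]: clauses=TFTTT -> 0
  row 27 [11011]: clauses=TFFTT -> 0
  row 28 [11100]: clauses=TTTTT -> 1
  row 29 [11101]: clauses=TTFFT -> 0
  row 30 [11110]: clauses=TTTTT -> 1
  row 31 [11111]: clauses=TTFFT -> 0
Full result column, 8 rows per line (x1,x2 fixed per line; x3,x4,x5 runs 000..111 left to right):
  rows 0-7 [x1,x2=00]: 00100010  (ones: 2)
  rows 8-15 [x1,x2=01]: 00100010  (ones: 2)
  rows 16-23 [x1,x2=10]: 00001010  (ones: 2)
  rows 24-31 [x1,x2=11]: 00001010  (ones: 2)
Satisfying assignments = 2+2+2+2 = 8

8


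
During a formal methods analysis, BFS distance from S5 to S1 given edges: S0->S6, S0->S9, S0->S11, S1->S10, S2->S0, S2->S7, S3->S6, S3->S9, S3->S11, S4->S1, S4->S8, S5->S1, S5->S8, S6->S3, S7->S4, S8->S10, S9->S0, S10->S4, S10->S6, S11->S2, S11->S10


BFS layer-by-layer from S5:
  dist 0: {S5}
  dist 1: {S1, S8}
  -> S1 reached at distance 1
Shortest path length = 1

1


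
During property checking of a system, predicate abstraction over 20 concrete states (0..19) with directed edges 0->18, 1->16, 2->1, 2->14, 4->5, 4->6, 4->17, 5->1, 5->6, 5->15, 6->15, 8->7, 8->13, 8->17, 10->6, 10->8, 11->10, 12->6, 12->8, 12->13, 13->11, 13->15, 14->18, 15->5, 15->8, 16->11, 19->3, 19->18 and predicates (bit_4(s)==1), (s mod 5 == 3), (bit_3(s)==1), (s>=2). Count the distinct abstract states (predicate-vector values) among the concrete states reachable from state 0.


BFS from 0:
Concrete reachable: {0, 18}
Abstract via predicates (bit_4(s)==1), (s mod 5 == 3), (bit_3(s)==1), (s>=2):
  (0,0,0,0) <- {0}
  (1,1,0,1) <- {18}
Distinct abstract states = 2

2


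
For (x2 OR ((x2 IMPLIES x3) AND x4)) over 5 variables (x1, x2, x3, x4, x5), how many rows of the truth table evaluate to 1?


Formula: (x2 OR ((x2 IMPLIES x3) AND x4)) over 5 vars (32 rows)
Evaluate each row (x1, x2, x3, x4, x5 as bits, MSB first):
  row 0 [00000]: (0 OR ((0 IMPLIES 0) AND 0)) -> 0
  row 1 [00001]: (0 OR ((0 IMPLIES 0) AND 0)) -> 0
  row 2 [00010]: (0 OR ((0 IMPLIES 0) AND 1)) -> 1
  row 3 [00011]: (0 OR ((0 IMPLIES 0) AND 1)) -> 1
  row 4 [00100]: (0 OR ((0 IMPLIES 1) AND 0)) -> 0
  row 5 [00101]: (0 OR ((0 IMPLIES 1) AND 0)) -> 0
  row 6 [00110]: (0 OR ((0 IMPLIES 1) AND 1)) -> 1
  row 7 [00111]: (0 OR ((0 IMPLIES 1) AND 1)) -> 1
  row 8 [01000]: (1 OR ((1 IMPLIES 0) AND 0)) -> 1
  row 9 [01001]: (1 OR ((1 IMPLIES 0) AND 0)) -> 1
  row 10 [01010]: (1 OR ((1 IMPLIES 0) AND 1)) -> 1
  row 11 [01011]: (1 OR ((1 IMPLIES 0) AND 1)) -> 1
  row 12 [01100]: (1 OR ((1 IMPLIES 1) AND 0)) -> 1
  row 13 [01101]: (1 OR ((1 IMPLIES 1) AND 0)) -> 1
  row 14 [01110]: (1 OR ((1 IMPLIES 1) AND 1)) -> 1
  row 15 [01111]: (1 OR ((1 IMPLIES 1) AND 1)) -> 1
  row 16 [10000]: (0 OR ((0 IMPLIES 0) AND 0)) -> 0
  row 17 [10001]: (0 OR ((0 IMPLIES 0) AND 0)) -> 0
  row 18 [10010]: (0 OR ((0 IMPLIES 0) AND 1)) -> 1
  row 19 [10011]: (0 OR ((0 IMPLIES 0) AND 1)) -> 1
  row 20 [10100]: (0 OR ((0 IMPLIES 1) AND 0)) -> 0
  row 21 [10101]: (0 OR ((0 IMPLIES 1) AND 0)) -> 0
  row 22 [10110]: (0 OR ((0 IMPLIES 1) AND 1)) -> 1
  row 23 [10111]: (0 OR ((0 IMPLIES 1) AND 1)) -> 1
  row 24 [11000]: (1 OR ((1 IMPLIES 0) AND 0)) -> 1
  row 25 [11001]: (1 OR ((1 IMPLIES 0) AND 0)) -> 1
  row 26 [11010]: (1 OR ((1 IMPLIES 0) AND 1)) -> 1
  row 27 [11011]: (1 OR ((1 IMPLIES 0) AND 1)) -> 1
  row 28 [11100]: (1 OR ((1 IMPLIES 1) AND 0)) -> 1
  row 29 [11101]: (1 OR ((1 IMPLIES 1) AND 0)) -> 1
  row 30 [11110]: (1 OR ((1 IMPLIES 1) AND 1)) -> 1
  row 31 [11111]: (1 OR ((1 IMPLIES 1) AND 1)) -> 1
Full result column, 8 rows per line (x1,x2 fixed per line; x3,x4,x5 runs 000..111 left to right):
  rows 0-7 [x1,x2=00]: 00110011  (ones: 4)
  rows 8-15 [x1,x2=01]: 11111111  (ones: 8)
  rows 16-23 [x1,x2=10]: 00110011  (ones: 4)
  rows 24-31 [x1,x2=11]: 11111111  (ones: 8)
Count of 1-rows = 4+8+4+8 = 24

24


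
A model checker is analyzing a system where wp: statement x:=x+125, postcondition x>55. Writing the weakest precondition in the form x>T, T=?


Formula: wp(x:=E, P) = P[E/x] (substitute E for x in postcondition)
Step 1: Postcondition: x>55
Step 2: Substitute x+125 for x: x+125>55
Step 3: Solve for x: x > 55-125 = -70

-70


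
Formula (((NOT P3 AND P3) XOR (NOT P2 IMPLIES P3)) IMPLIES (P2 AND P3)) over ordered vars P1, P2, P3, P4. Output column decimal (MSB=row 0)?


Formula: (((NOT P3 AND P3) XOR (NOT P2 IMPLIES P3)) IMPLIES (P2 AND P3)) over P1, P2, P3, P4 (16 rows)
Evaluate each row (bits = P1,P2,P3,P4, MSB first):
  row 0 [0000]: (((NOT 0 AND 0) XOR (NOT 0 IMPLIES 0)) IMPLIES (0 AND 0)) -> 1
  row 1 [0001]: (((NOT 0 AND 0) XOR (NOT 0 IMPLIES 0)) IMPLIES (0 AND 0)) -> 1
  row 2 [0010]: (((NOT 1 AND 1) XOR (NOT 0 IMPLIES 1)) IMPLIES (0 AND 1)) -> 0
  row 3 [0011]: (((NOT 1 AND 1) XOR (NOT 0 IMPLIES 1)) IMPLIES (0 AND 1)) -> 0
  row 4 [0100]: (((NOT 0 AND 0) XOR (NOT 1 IMPLIES 0)) IMPLIES (1 AND 0)) -> 0
  row 5 [0101]: (((NOT 0 AND 0) XOR (NOT 1 IMPLIES 0)) IMPLIES (1 AND 0)) -> 0
  row 6 [0110]: (((NOT 1 AND 1) XOR (NOT 1 IMPLIES 1)) IMPLIES (1 AND 1)) -> 1
  row 7 [0111]: (((NOT 1 AND 1) XOR (NOT 1 IMPLIES 1)) IMPLIES (1 AND 1)) -> 1
  row 8 [1000]: (((NOT 0 AND 0) XOR (NOT 0 IMPLIES 0)) IMPLIES (0 AND 0)) -> 1
  row 9 [1001]: (((NOT 0 AND 0) XOR (NOT 0 IMPLIES 0)) IMPLIES (0 AND 0)) -> 1
  row 10 [1010]: (((NOT 1 AND 1) XOR (NOT 0 IMPLIES 1)) IMPLIES (0 AND 1)) -> 0
  row 11 [1011]: (((NOT 1 AND 1) XOR (NOT 0 IMPLIES 1)) IMPLIES (0 AND 1)) -> 0
  row 12 [1100]: (((NOT 0 AND 0) XOR (NOT 1 IMPLIES 0)) IMPLIES (1 AND 0)) -> 0
  row 13 [1101]: (((NOT 0 AND 0) XOR (NOT 1 IMPLIES 0)) IMPLIES (1 AND 0)) -> 0
  row 14 [1110]: (((NOT 1 AND 1) XOR (NOT 1 IMPLIES 1)) IMPLIES (1 AND 1)) -> 1
  row 15 [1111]: (((NOT 1 AND 1) XOR (NOT 1 IMPLIES 1)) IMPLIES (1 AND 1)) -> 1
Full result column, 4 rows per line (P1,P2 fixed per line; P3,P4 runs 00..11 left to right):
  rows 0-3 [P1,P2=00]: 1100  = hex C
  rows 4-7 [P1,P2=01]: 0011  = hex 3
  rows 8-11 [P1,P2=10]: 1100  = hex C
  rows 12-15 [P1,P2=11]: 0011  = hex 3
Output column (row 0 .. row 15) = 1100001111000011
Output column grouped in 4s = 1100 0011 1100 0011 = 0xC3C3
Convert to decimal digit by digit (value = value*16 + digit):
  C -> 12
  12*16 + 3 = 195
  195*16 + 12 (C) = 3132
  3132*16 + 3 = 50115
Decimal = 50115

50115


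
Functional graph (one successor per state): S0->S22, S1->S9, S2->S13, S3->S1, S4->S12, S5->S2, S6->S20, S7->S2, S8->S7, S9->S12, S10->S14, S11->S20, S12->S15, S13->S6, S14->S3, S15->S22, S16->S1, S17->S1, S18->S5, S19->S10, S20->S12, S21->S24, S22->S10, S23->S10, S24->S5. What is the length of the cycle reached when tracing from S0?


Trace from S0 until a state repeats:
  S0 -> S22 -> S10 -> S14 -> S3 -> S1 -> S9 -> S12 -> S15 -> S22
S22 first seen at step 1, revisited at step 9.
Cycle length = 9 - 1 = 8

8


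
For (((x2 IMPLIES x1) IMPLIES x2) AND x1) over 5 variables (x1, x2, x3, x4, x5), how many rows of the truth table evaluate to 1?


Formula: (((x2 IMPLIES x1) IMPLIES x2) AND x1) over 5 vars (32 rows)
Evaluate each row (x1, x2, x3, x4, x5 as bits, MSB first):
  row 0 [00000]: (((0 IMPLIES 0) IMPLIES 0) AND 0) -> 0
  row 1 [00001]: (((0 IMPLIES 0) IMPLIES 0) AND 0) -> 0
  row 2 [00010]: (((0 IMPLIES 0) IMPLIES 0) AND 0) -> 0
  row 3 [00011]: (((0 IMPLIES 0) IMPLIES 0) AND 0) -> 0
  row 4 [00100]: (((0 IMPLIES 0) IMPLIES 0) AND 0) -> 0
  row 5 [00101]: (((0 IMPLIES 0) IMPLIES 0) AND 0) -> 0
  row 6 [00110]: (((0 IMPLIES 0) IMPLIES 0) AND 0) -> 0
  row 7 [00111]: (((0 IMPLIES 0) IMPLIES 0) AND 0) -> 0
  row 8 [01000]: (((1 IMPLIES 0) IMPLIES 1) AND 0) -> 0
  row 9 [01001]: (((1 IMPLIES 0) IMPLIES 1) AND 0) -> 0
  row 10 [01010]: (((1 IMPLIES 0) IMPLIES 1) AND 0) -> 0
  row 11 [01011]: (((1 IMPLIES 0) IMPLIES 1) AND 0) -> 0
  row 12 [01100]: (((1 IMPLIES 0) IMPLIES 1) AND 0) -> 0
  row 13 [01101]: (((1 IMPLIES 0) IMPLIES 1) AND 0) -> 0
  row 14 [01110]: (((1 IMPLIES 0) IMPLIES 1) AND 0) -> 0
  row 15 [01111]: (((1 IMPLIES 0) IMPLIES 1) AND 0) -> 0
  row 16 [10000]: (((0 IMPLIES 1) IMPLIES 0) AND 1) -> 0
  row 17 [10001]: (((0 IMPLIES 1) IMPLIES 0) AND 1) -> 0
  row 18 [10010]: (((0 IMPLIES 1) IMPLIES 0) AND 1) -> 0
  row 19 [10011]: (((0 IMPLIES 1) IMPLIES 0) AND 1) -> 0
  row 20 [10100]: (((0 IMPLIES 1) IMPLIES 0) AND 1) -> 0
  row 21 [10101]: (((0 IMPLIES 1) IMPLIES 0) AND 1) -> 0
  row 22 [10110]: (((0 IMPLIES 1) IMPLIES 0) AND 1) -> 0
  row 23 [10111]: (((0 IMPLIES 1) IMPLIES 0) AND 1) -> 0
  row 24 [11000]: (((1 IMPLIES 1) IMPLIES 1) AND 1) -> 1
  row 25 [11001]: (((1 IMPLIES 1) IMPLIES 1) AND 1) -> 1
  row 26 [11010]: (((1 IMPLIES 1) IMPLIES 1) AND 1) -> 1
  row 27 [11011]: (((1 IMPLIES 1) IMPLIES 1) AND 1) -> 1
  row 28 [11100]: (((1 IMPLIES 1) IMPLIES 1) AND 1) -> 1
  row 29 [11101]: (((1 IMPLIES 1) IMPLIES 1) AND 1) -> 1
  row 30 [11110]: (((1 IMPLIES 1) IMPLIES 1) AND 1) -> 1
  row 31 [11111]: (((1 IMPLIES 1) IMPLIES 1) AND 1) -> 1
Full result column, 8 rows per line (x1,x2 fixed per line; x3,x4,x5 runs 000..111 left to right):
  rows 0-7 [x1,x2=00]: 00000000  (ones: 0)
  rows 8-15 [x1,x2=01]: 00000000  (ones: 0)
  rows 16-23 [x1,x2=10]: 00000000  (ones: 0)
  rows 24-31 [x1,x2=11]: 11111111  (ones: 8)
Count of 1-rows = 0+0+0+8 = 8

8


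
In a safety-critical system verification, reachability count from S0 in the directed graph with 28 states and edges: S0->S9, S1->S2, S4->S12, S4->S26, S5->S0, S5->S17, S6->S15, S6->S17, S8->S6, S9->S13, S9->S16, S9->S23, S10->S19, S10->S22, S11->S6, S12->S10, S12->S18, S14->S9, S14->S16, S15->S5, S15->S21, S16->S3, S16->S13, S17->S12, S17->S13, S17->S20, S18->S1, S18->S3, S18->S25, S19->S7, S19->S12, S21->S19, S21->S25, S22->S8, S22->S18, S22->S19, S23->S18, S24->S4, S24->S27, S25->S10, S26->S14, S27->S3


BFS from S0:
  layer 0: {S0}
  layer 1: {S9}
  layer 2: {S13, S16, S23}
  layer 3: {S3, S18}
  layer 4: {S1, S25}
  layer 5: {S2, S10}
  layer 6: {S19, S22}
  layer 7: {S7, S8, S12}
  layer 8: {S6}
  layer 9: {S15, S17}
  layer 10: {S5, S20, S21}
Reachable set: {S0, S1, S2, S3, S5, S6, S7, S8, S9, S10, S12, S13, S15, S16, S17, S18, S19, S20, S21, S22, S23, S25}
Count = 22

22
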